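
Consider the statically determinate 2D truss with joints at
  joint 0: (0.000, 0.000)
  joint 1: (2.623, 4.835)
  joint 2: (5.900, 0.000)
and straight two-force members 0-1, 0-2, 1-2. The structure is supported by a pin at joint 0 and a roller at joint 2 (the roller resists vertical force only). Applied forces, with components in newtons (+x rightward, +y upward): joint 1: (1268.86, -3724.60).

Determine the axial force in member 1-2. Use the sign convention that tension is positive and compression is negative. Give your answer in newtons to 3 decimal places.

-3256.507

N=3 nodes, M=3 members, R=3 reactions → 2N=6, M+R=6
member 0 (0-1): L=5.5007, (cx,cy)=(0.4769,0.8790)
member 1 (0-2): L=5.9000, (cx,cy)=(1.0000,0.0000)
member 2 (1-2): L=5.8409, (cx,cy)=(0.5610,-0.8278)
solve A·x = −loads:
  F[0-1] = -1170.5687 N (compression)
  F[0-2] = +1827.0470 N (tension)
  F[1-2] = -3256.5071 N (compression)
  Rx@0 = -1268.8600 N
  Ry@0 = +1028.9112 N
  Ry@2 = +2695.6888 N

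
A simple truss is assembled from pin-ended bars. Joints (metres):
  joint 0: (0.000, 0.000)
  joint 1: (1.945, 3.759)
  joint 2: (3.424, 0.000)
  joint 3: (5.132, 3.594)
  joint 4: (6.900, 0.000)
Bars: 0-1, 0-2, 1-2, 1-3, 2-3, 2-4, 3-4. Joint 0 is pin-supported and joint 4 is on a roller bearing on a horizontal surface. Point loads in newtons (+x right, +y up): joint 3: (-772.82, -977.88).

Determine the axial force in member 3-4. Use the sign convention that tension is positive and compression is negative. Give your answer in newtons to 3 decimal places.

N=5 nodes, M=7 members, R=3 reactions → 2N=10, M+R=10
member 0 (0-1): L=4.2324, (cx,cy)=(0.4596,0.8882)
member 1 (0-2): L=3.4240, (cx,cy)=(1.0000,0.0000)
member 2 (1-2): L=4.0395, (cx,cy)=(0.3661,-0.9306)
member 3 (1-3): L=3.1913, (cx,cy)=(0.9987,-0.0517)
member 4 (2-3): L=3.9792, (cx,cy)=(0.4292,0.9032)
member 5 (2-4): L=3.4760, (cx,cy)=(1.0000,0.0000)
member 6 (3-4): L=4.0053, (cx,cy)=(0.4414,-0.8973)
solve A·x = −loads:
  F[0-1] = -735.3506 N (compression)
  F[0-2] = -434.8886 N (compression)
  F[1-2] = +735.6228 N (tension)
  F[1-3] = -608.0819 N (compression)
  F[2-3] = -757.9124 N (compression)
  F[2-4] = +159.7681 N (tension)
  F[3-4] = -361.9479 N (compression)
  Rx@0 = +772.8200 N
  Ry@0 = +653.1025 N
  Ry@4 = +324.7775 N

-361.948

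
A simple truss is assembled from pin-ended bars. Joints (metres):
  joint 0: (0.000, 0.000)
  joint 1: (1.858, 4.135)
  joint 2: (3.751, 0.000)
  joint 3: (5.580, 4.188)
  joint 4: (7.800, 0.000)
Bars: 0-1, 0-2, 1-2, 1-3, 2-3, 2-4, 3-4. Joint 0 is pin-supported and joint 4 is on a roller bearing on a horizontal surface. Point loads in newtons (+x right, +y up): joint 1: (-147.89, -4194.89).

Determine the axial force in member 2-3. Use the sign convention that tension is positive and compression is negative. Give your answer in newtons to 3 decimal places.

N=5 nodes, M=7 members, R=3 reactions → 2N=10, M+R=10
member 0 (0-1): L=4.5333, (cx,cy)=(0.4099,0.9121)
member 1 (0-2): L=3.7510, (cx,cy)=(1.0000,0.0000)
member 2 (1-2): L=4.5477, (cx,cy)=(0.4163,-0.9092)
member 3 (1-3): L=3.7224, (cx,cy)=(0.9999,0.0142)
member 4 (2-3): L=4.5700, (cx,cy)=(0.4002,0.9164)
member 5 (2-4): L=4.0490, (cx,cy)=(1.0000,0.0000)
member 6 (3-4): L=4.7400, (cx,cy)=(0.4684,-0.8835)
solve A·x = −loads:
  F[0-1] = -3589.3791 N (compression)
  F[0-2] = +1323.2534 N (tension)
  F[1-2] = -1026.7821 N (compression)
  F[1-3] = -895.9427 N (compression)
  F[2-3] = +1018.7491 N (tension)
  F[2-4] = +488.1263 N (tension)
  F[3-4] = -1042.2189 N (compression)
  Rx@0 = +147.8900 N
  Ry@0 = +3274.0463 N
  Ry@4 = +920.8437 N

1018.749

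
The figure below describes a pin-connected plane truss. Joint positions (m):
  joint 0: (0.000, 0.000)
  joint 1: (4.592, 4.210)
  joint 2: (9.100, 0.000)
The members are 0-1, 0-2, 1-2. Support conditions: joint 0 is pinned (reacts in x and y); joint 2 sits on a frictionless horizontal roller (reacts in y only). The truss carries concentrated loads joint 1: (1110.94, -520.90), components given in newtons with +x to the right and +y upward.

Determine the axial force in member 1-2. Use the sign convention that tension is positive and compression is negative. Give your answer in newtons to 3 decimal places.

N=3 nodes, M=3 members, R=3 reactions → 2N=6, M+R=6
member 0 (0-1): L=6.2298, (cx,cy)=(0.7371,0.6758)
member 1 (0-2): L=9.1000, (cx,cy)=(1.0000,0.0000)
member 2 (1-2): L=6.1682, (cx,cy)=(0.7309,-0.6825)
solve A·x = −loads:
  F[0-1] = +378.6964 N (tension)
  F[0-2] = +831.8026 N (tension)
  F[1-2] = -1138.1298 N (compression)
  Rx@0 = -1110.9400 N
  Ry@0 = -255.9165 N
  Ry@2 = +776.8165 N

-1138.130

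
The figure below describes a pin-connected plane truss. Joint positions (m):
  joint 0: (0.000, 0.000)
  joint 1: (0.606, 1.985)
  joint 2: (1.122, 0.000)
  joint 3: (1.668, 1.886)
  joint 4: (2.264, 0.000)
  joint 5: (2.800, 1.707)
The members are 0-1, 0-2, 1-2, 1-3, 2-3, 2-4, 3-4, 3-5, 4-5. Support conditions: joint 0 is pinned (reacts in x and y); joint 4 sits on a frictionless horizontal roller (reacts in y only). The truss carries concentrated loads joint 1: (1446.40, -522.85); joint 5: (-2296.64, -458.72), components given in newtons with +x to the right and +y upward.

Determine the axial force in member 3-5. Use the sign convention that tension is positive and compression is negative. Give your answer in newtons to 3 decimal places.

N=6 nodes, M=9 members, R=3 reactions → 2N=12, M+R=12
member 0 (0-1): L=2.0754, (cx,cy)=(0.2920,0.9564)
member 1 (0-2): L=1.1220, (cx,cy)=(1.0000,0.0000)
member 2 (1-2): L=2.0510, (cx,cy)=(0.2516,-0.9678)
member 3 (1-3): L=1.0666, (cx,cy)=(0.9957,-0.0928)
member 4 (2-3): L=1.9634, (cx,cy)=(0.2781,0.9606)
member 5 (2-4): L=1.1420, (cx,cy)=(1.0000,0.0000)
member 6 (3-4): L=1.9779, (cx,cy)=(0.3013,-0.9535)
member 7 (3-5): L=1.1461, (cx,cy)=(0.9877,-0.1562)
member 8 (4-5): L=1.7892, (cx,cy)=(0.2996,0.9541)
solve A·x = −loads:
  F[0-1] = -771.3667 N (compression)
  F[0-2] = -625.0118 N (compression)
  F[1-2] = +392.5664 N (tension)
  F[1-3] = -1778.0691 N (compression)
  F[2-3] = -395.5405 N (compression)
  F[2-4] = -416.2537 N (compression)
  F[3-4] = +565.4682 N (tension)
  F[3-5] = -2076.2567 N (compression)
  F[4-5] = -820.6970 N (compression)
  Rx@0 = +850.2400 N
  Ry@0 = +737.7526 N
  Ry@4 = +243.8174 N

-2076.257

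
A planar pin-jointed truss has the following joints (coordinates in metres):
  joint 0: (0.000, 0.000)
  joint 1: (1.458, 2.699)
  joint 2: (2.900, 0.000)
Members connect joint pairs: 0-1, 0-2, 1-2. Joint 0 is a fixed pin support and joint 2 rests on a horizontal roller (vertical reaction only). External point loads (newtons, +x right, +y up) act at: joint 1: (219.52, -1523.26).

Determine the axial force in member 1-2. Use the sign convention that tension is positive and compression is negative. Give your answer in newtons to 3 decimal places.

N=3 nodes, M=3 members, R=3 reactions → 2N=6, M+R=6
member 0 (0-1): L=3.0676, (cx,cy)=(0.4753,0.8798)
member 1 (0-2): L=2.9000, (cx,cy)=(1.0000,0.0000)
member 2 (1-2): L=3.0601, (cx,cy)=(0.4712,-0.8820)
solve A·x = −loads:
  F[0-1] = -628.6689 N (compression)
  F[0-2] = +518.3170 N (tension)
  F[1-2] = -1099.9175 N (compression)
  Rx@0 = -219.5200 N
  Ry@0 = +553.1229 N
  Ry@2 = +970.1371 N

-1099.918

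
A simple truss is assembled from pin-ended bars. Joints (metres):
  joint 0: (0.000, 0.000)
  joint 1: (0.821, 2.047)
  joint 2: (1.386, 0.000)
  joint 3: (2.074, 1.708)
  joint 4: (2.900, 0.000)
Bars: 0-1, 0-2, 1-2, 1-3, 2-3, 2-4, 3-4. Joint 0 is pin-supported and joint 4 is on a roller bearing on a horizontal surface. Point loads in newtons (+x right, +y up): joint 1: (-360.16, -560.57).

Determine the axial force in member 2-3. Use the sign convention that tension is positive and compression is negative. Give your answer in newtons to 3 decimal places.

N=5 nodes, M=7 members, R=3 reactions → 2N=10, M+R=10
member 0 (0-1): L=2.2055, (cx,cy)=(0.3723,0.9281)
member 1 (0-2): L=1.3860, (cx,cy)=(1.0000,0.0000)
member 2 (1-2): L=2.1235, (cx,cy)=(0.2661,-0.9640)
member 3 (1-3): L=1.2980, (cx,cy)=(0.9653,-0.2612)
member 4 (2-3): L=1.8414, (cx,cy)=(0.3736,0.9276)
member 5 (2-4): L=1.5140, (cx,cy)=(1.0000,0.0000)
member 6 (3-4): L=1.8972, (cx,cy)=(0.4354,-0.9003)
solve A·x = −loads:
  F[0-1] = -706.8970 N (compression)
  F[0-2] = -97.0173 N (compression)
  F[1-2] = +77.6661 N (tension)
  F[1-3] = +79.0982 N (tension)
  F[2-3] = -80.7122 N (compression)
  F[2-4] = -46.1960 N (compression)
  F[3-4] = +106.1080 N (tension)
  Rx@0 = +360.1600 N
  Ry@0 = +656.0940 N
  Ry@4 = -95.5240 N

-80.712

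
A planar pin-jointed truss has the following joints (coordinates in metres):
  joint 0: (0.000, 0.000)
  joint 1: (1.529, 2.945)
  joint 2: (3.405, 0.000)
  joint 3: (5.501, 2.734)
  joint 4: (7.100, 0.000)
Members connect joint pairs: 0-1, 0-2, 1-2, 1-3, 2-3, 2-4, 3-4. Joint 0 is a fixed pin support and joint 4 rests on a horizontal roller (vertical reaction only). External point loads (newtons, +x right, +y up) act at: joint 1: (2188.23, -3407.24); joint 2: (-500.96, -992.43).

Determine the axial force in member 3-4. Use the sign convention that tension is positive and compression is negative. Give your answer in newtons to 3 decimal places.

-2452.899

N=5 nodes, M=7 members, R=3 reactions → 2N=10, M+R=10
member 0 (0-1): L=3.3183, (cx,cy)=(0.4608,0.8875)
member 1 (0-2): L=3.4050, (cx,cy)=(1.0000,0.0000)
member 2 (1-2): L=3.4918, (cx,cy)=(0.5373,-0.8434)
member 3 (1-3): L=3.9776, (cx,cy)=(0.9986,-0.0530)
member 4 (2-3): L=3.4450, (cx,cy)=(0.6084,0.7936)
member 5 (2-4): L=3.6950, (cx,cy)=(1.0000,0.0000)
member 6 (3-4): L=3.1673, (cx,cy)=(0.5049,-0.8632)
solve A·x = −loads:
  F[0-1] = -2571.5841 N (compression)
  F[0-2] = +2872.2130 N (tension)
  F[1-2] = -1160.5944 N (compression)
  F[1-3] = -2753.5037 N (compression)
  F[2-3] = +2483.9368 N (tension)
  F[2-4] = +1238.3515 N (tension)
  F[3-4] = -2452.8990 N (compression)
  Rx@0 = -1687.2700 N
  Ry@0 = +2282.3135 N
  Ry@4 = +2117.3565 N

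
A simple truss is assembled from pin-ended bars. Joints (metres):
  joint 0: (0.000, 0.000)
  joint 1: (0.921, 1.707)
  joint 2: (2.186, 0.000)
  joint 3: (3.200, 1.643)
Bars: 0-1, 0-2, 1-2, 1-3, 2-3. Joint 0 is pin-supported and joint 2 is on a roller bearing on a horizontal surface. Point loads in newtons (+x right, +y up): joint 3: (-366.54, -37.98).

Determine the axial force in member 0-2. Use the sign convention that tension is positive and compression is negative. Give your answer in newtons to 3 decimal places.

N=4 nodes, M=5 members, R=3 reactions → 2N=8, M+R=8
member 0 (0-1): L=1.9396, (cx,cy)=(0.4748,0.8801)
member 1 (0-2): L=2.1860, (cx,cy)=(1.0000,0.0000)
member 2 (1-2): L=2.1246, (cx,cy)=(0.5954,-0.8034)
member 3 (1-3): L=2.2799, (cx,cy)=(0.9996,-0.0281)
member 4 (2-3): L=1.9307, (cx,cy)=(0.5252,0.8510)
solve A·x = −loads:
  F[0-1] = -293.0147 N (compression)
  F[0-2] = -227.4056 N (compression)
  F[1-2] = +332.7542 N (tension)
  F[1-3] = -337.3879 N (compression)
  F[2-3] = -55.7603 N (compression)
  Rx@0 = +366.5400 N
  Ry@0 = +257.8744 N
  Ry@2 = -219.8944 N

-227.406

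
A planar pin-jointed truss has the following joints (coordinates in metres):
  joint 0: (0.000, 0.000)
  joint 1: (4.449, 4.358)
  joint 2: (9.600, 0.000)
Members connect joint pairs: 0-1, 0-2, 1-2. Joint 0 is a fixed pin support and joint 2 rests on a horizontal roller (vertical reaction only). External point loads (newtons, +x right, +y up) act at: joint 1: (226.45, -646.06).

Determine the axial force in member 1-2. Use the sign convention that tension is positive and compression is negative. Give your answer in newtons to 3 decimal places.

-622.712

N=3 nodes, M=3 members, R=3 reactions → 2N=6, M+R=6
member 0 (0-1): L=6.2278, (cx,cy)=(0.7144,0.6998)
member 1 (0-2): L=9.6000, (cx,cy)=(1.0000,0.0000)
member 2 (1-2): L=6.7472, (cx,cy)=(0.7634,-0.6459)
solve A·x = −loads:
  F[0-1] = -348.4789 N (compression)
  F[0-2] = +475.3946 N (tension)
  F[1-2] = -622.7124 N (compression)
  Rx@0 = -226.4500 N
  Ry@0 = +243.8527 N
  Ry@2 = +402.2073 N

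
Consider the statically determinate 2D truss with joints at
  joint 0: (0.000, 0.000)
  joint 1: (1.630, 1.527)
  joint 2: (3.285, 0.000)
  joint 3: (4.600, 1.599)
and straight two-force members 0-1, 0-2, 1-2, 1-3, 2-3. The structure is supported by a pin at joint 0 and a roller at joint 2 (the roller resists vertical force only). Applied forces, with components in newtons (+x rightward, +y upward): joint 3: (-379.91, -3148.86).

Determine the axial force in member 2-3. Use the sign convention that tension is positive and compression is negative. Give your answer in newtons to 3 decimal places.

-4147.688

N=4 nodes, M=5 members, R=3 reactions → 2N=8, M+R=8
member 0 (0-1): L=2.2335, (cx,cy)=(0.7298,0.6837)
member 1 (0-2): L=3.2850, (cx,cy)=(1.0000,0.0000)
member 2 (1-2): L=2.2518, (cx,cy)=(0.7350,-0.6781)
member 3 (1-3): L=2.9709, (cx,cy)=(0.9997,0.0242)
member 4 (2-3): L=2.0703, (cx,cy)=(0.6352,0.7724)
solve A·x = −loads:
  F[0-1] = +1573.2350 N (tension)
  F[0-2] = -1528.0388 N (compression)
  F[1-2] = -1505.5294 N (compression)
  F[1-3] = +2255.2901 N (tension)
  F[2-3] = -4147.6878 N (compression)
  Rx@0 = +379.9100 N
  Ry@0 = -1075.5783 N
  Ry@2 = +4224.4383 N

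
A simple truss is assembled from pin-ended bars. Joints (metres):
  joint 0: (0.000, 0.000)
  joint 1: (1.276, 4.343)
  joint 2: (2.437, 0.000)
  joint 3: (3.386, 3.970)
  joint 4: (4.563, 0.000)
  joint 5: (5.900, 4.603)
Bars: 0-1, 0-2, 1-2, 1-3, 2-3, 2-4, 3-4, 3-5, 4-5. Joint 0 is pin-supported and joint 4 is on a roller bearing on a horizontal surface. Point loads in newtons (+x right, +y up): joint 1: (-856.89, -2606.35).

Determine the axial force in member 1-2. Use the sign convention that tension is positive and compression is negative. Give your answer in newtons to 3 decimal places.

81.626

N=6 nodes, M=9 members, R=3 reactions → 2N=12, M+R=12
member 0 (0-1): L=4.5266, (cx,cy)=(0.2819,0.9594)
member 1 (0-2): L=2.4370, (cx,cy)=(1.0000,0.0000)
member 2 (1-2): L=4.4955, (cx,cy)=(0.2583,-0.9661)
member 3 (1-3): L=2.1427, (cx,cy)=(0.9847,-0.1741)
member 4 (2-3): L=4.0819, (cx,cy)=(0.2325,0.9726)
member 5 (2-4): L=2.1260, (cx,cy)=(1.0000,0.0000)
member 6 (3-4): L=4.1408, (cx,cy)=(0.2842,-0.9588)
member 7 (3-5): L=2.5925, (cx,cy)=(0.9697,0.2442)
member 8 (4-5): L=4.7932, (cx,cy)=(0.2789,0.9603)
solve A·x = −loads:
  F[0-1] = -2806.9154 N (compression)
  F[0-2] = -65.6452 N (compression)
  F[1-2] = +81.6258 N (tension)
  F[1-3] = +45.2557 N (tension)
  F[2-3] = -81.0784 N (compression)
  F[2-4] = -25.7146 N (compression)
  F[3-4] = +90.4663 N (tension)
  F[3-5] = -0.0000 N (tension)
  F[4-5] = -0.0000 N (tension)
  Rx@0 = +856.8900 N
  Ry@0 = +2693.0848 N
  Ry@4 = -86.7348 N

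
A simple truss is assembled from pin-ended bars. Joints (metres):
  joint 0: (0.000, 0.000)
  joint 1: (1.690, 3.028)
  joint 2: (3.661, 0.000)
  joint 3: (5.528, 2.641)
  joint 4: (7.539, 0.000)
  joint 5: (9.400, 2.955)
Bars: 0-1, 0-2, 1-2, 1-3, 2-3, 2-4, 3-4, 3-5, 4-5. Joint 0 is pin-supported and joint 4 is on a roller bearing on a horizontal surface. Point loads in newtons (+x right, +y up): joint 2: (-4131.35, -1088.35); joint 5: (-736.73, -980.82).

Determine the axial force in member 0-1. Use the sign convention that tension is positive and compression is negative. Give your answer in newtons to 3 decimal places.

-694.561

N=6 nodes, M=9 members, R=3 reactions → 2N=12, M+R=12
member 0 (0-1): L=3.4677, (cx,cy)=(0.4874,0.8732)
member 1 (0-2): L=3.6610, (cx,cy)=(1.0000,0.0000)
member 2 (1-2): L=3.6130, (cx,cy)=(0.5455,-0.8381)
member 3 (1-3): L=3.8575, (cx,cy)=(0.9950,-0.1003)
member 4 (2-3): L=3.2343, (cx,cy)=(0.5773,0.8166)
member 5 (2-4): L=3.8780, (cx,cy)=(1.0000,0.0000)
member 6 (3-4): L=3.3195, (cx,cy)=(0.6058,-0.7956)
member 7 (3-5): L=3.8847, (cx,cy)=(0.9967,0.0808)
member 8 (4-5): L=3.4922, (cx,cy)=(0.5329,0.8462)
solve A·x = −loads:
  F[0-1] = -694.5612 N (compression)
  F[0-2] = -4529.5815 N (compression)
  F[1-2] = +818.0829 N (tension)
  F[1-3] = -788.7693 N (compression)
  F[2-3] = +493.1922 N (tension)
  F[2-4] = -236.6372 N (compression)
  F[3-4] = -618.4341 N (compression)
  F[3-5] = -125.8472 N (compression)
  F[4-5] = -1147.0999 N (compression)
  Rx@0 = +4868.0800 N
  Ry@0 = +606.4932 N
  Ry@4 = +1462.6768 N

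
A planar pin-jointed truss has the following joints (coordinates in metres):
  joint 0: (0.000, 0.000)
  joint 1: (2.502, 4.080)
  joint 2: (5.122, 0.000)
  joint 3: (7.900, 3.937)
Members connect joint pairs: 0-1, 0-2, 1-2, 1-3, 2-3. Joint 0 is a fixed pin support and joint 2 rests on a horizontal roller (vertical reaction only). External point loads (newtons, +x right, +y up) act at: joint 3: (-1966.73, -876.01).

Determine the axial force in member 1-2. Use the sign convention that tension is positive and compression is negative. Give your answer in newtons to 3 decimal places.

N=4 nodes, M=5 members, R=3 reactions → 2N=8, M+R=8
member 0 (0-1): L=4.7861, (cx,cy)=(0.5228,0.8525)
member 1 (0-2): L=5.1220, (cx,cy)=(1.0000,0.0000)
member 2 (1-2): L=4.8488, (cx,cy)=(0.5403,-0.8414)
member 3 (1-3): L=5.3999, (cx,cy)=(0.9996,-0.0265)
member 4 (2-3): L=4.8184, (cx,cy)=(0.5765,0.8171)
solve A·x = −loads:
  F[0-1] = -1215.9875 N (compression)
  F[0-2] = -1331.0509 N (compression)
  F[1-2] = +1273.6043 N (tension)
  F[1-3] = -1324.3237 N (compression)
  F[2-3] = -1115.0565 N (compression)
  Rx@0 = +1966.7300 N
  Ry@0 = +1036.5990 N
  Ry@2 = -160.5890 N

1273.604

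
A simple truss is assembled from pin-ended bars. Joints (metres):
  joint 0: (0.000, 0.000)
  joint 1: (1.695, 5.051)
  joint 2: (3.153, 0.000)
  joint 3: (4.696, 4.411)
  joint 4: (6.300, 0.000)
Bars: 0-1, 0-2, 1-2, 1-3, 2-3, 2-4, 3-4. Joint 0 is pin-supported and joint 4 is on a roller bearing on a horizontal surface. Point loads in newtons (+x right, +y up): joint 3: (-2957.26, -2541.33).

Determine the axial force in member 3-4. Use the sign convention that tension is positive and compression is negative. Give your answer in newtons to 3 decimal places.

N=5 nodes, M=7 members, R=3 reactions → 2N=10, M+R=10
member 0 (0-1): L=5.3278, (cx,cy)=(0.3181,0.9480)
member 1 (0-2): L=3.1530, (cx,cy)=(1.0000,0.0000)
member 2 (1-2): L=5.2572, (cx,cy)=(0.2773,-0.9608)
member 3 (1-3): L=3.0685, (cx,cy)=(0.9780,-0.2086)
member 4 (2-3): L=4.6731, (cx,cy)=(0.3302,0.9439)
member 5 (2-4): L=3.1470, (cx,cy)=(1.0000,0.0000)
member 6 (3-4): L=4.6936, (cx,cy)=(0.3417,-0.9398)
solve A·x = −loads:
  F[0-1] = -2866.5171 N (compression)
  F[0-2] = -2045.3016 N (compression)
  F[1-2] = +3229.7847 N (tension)
  F[1-3] = -1848.3342 N (compression)
  F[2-3] = -3287.4704 N (compression)
  F[2-4] = -64.0917 N (compression)
  F[3-4] = +187.5434 N (tension)
  Rx@0 = +2957.2600 N
  Ry@0 = +2717.5821 N
  Ry@4 = -176.2521 N

187.543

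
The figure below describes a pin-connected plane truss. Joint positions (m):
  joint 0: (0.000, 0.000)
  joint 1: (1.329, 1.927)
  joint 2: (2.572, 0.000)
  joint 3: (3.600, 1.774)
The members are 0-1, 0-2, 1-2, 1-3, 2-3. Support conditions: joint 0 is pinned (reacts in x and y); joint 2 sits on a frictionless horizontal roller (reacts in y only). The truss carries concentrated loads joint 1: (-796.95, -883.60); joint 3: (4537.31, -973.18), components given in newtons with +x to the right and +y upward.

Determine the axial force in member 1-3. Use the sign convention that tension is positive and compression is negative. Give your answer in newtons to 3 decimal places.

N=4 nodes, M=5 members, R=3 reactions → 2N=8, M+R=8
member 0 (0-1): L=2.3408, (cx,cy)=(0.5677,0.8232)
member 1 (0-2): L=2.5720, (cx,cy)=(1.0000,0.0000)
member 2 (1-2): L=2.2931, (cx,cy)=(0.5421,-0.8403)
member 3 (1-3): L=2.2761, (cx,cy)=(0.9977,-0.0672)
member 4 (2-3): L=2.0503, (cx,cy)=(0.5014,0.8652)
solve A·x = −loads:
  F[0-1] = +3030.0965 N (tension)
  F[0-2] = +2020.0441 N (tension)
  F[1-2] = -4413.3932 N (compression)
  F[1-3] = +4920.7074 N (tension)
  F[2-3] = -742.4834 N (compression)
  Rx@0 = -3740.3600 N
  Ry@0 = -2494.3933 N
  Ry@2 = +4351.1733 N

4920.707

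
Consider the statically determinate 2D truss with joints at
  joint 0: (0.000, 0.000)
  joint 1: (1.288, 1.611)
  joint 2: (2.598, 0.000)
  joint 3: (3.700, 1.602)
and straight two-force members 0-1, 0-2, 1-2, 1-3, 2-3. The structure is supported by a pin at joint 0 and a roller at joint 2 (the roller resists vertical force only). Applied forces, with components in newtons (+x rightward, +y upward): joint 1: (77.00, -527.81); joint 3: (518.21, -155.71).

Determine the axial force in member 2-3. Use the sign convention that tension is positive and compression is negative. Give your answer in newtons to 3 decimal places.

-186.168

N=4 nodes, M=5 members, R=3 reactions → 2N=8, M+R=8
member 0 (0-1): L=2.0626, (cx,cy)=(0.6245,0.7811)
member 1 (0-2): L=2.5980, (cx,cy)=(1.0000,0.0000)
member 2 (1-2): L=2.0764, (cx,cy)=(0.6309,-0.7759)
member 3 (1-3): L=2.4120, (cx,cy)=(1.0000,-0.0037)
member 4 (2-3): L=1.9444, (cx,cy)=(0.5667,0.8239)
solve A·x = −loads:
  F[0-1] = +214.0662 N (tension)
  F[0-2] = +461.5345 N (tension)
  F[1-2] = -898.7862 N (compression)
  F[1-3] = +623.7248 N (tension)
  F[2-3] = -186.1685 N (compression)
  Rx@0 = -595.2100 N
  Ry@0 = -167.1981 N
  Ry@2 = +850.7181 N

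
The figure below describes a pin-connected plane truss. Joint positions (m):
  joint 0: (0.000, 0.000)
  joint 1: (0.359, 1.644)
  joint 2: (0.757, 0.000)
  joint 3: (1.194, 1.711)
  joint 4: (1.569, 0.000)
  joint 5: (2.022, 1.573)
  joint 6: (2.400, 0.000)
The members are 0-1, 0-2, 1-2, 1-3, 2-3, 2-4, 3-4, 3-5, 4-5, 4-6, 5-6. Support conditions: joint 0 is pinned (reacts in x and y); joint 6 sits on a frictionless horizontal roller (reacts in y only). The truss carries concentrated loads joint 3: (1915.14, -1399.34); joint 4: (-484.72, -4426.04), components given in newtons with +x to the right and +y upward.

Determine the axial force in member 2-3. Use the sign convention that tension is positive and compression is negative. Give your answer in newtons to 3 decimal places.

-865.732

N=7 nodes, M=11 members, R=3 reactions → 2N=14, M+R=14
member 0 (0-1): L=1.6827, (cx,cy)=(0.2133,0.9770)
member 1 (0-2): L=0.7570, (cx,cy)=(1.0000,0.0000)
member 2 (1-2): L=1.6915, (cx,cy)=(0.2353,-0.9719)
member 3 (1-3): L=0.8377, (cx,cy)=(0.9968,0.0800)
member 4 (2-3): L=1.7659, (cx,cy)=(0.2475,0.9689)
member 5 (2-4): L=0.8120, (cx,cy)=(1.0000,0.0000)
member 6 (3-4): L=1.7516, (cx,cy)=(0.2141,-0.9768)
member 7 (3-5): L=0.8394, (cx,cy)=(0.9864,-0.1644)
member 8 (4-5): L=1.6369, (cx,cy)=(0.2767,0.9609)
member 9 (4-6): L=0.8310, (cx,cy)=(1.0000,0.0000)
member 10 (5-6): L=1.6178, (cx,cy)=(0.2337,-0.9723)
solve A·x = −loads:
  F[0-1] = -890.8593 N (compression)
  F[0-2] = +1620.4781 N (tension)
  F[1-2] = +863.0359 N (tension)
  F[1-3] = -394.3900 N (compression)
  F[2-3] = -865.7316 N (compression)
  F[2-4] = +2037.7825 N (tension)
  F[3-4] = -115.3646 N (compression)
  F[3-5] = -2532.2584 N (compression)
  F[4-5] = +4723.1916 N (tension)
  F[4-6] = +1190.7194 N (tension)
  F[5-6] = -5096.0907 N (compression)
  Rx@0 = -1430.4200 N
  Ry@0 = +870.3495 N
  Ry@6 = +4955.0305 N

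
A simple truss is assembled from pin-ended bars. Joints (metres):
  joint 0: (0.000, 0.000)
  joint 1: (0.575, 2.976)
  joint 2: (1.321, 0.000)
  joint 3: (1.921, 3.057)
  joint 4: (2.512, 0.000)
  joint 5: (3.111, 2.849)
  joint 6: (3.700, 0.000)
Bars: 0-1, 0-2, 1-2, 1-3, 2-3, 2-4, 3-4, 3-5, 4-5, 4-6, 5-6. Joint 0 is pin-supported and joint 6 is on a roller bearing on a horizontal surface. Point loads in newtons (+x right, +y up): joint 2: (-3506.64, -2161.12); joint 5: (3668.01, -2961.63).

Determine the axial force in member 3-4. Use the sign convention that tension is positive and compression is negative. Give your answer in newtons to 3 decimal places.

-3483.332

N=7 nodes, M=11 members, R=3 reactions → 2N=14, M+R=14
member 0 (0-1): L=3.0310, (cx,cy)=(0.1897,0.9818)
member 1 (0-2): L=1.3210, (cx,cy)=(1.0000,0.0000)
member 2 (1-2): L=3.0681, (cx,cy)=(0.2431,-0.9700)
member 3 (1-3): L=1.3484, (cx,cy)=(0.9982,0.0601)
member 4 (2-3): L=3.1153, (cx,cy)=(0.1926,0.9813)
member 5 (2-4): L=1.1910, (cx,cy)=(1.0000,0.0000)
member 6 (3-4): L=3.1136, (cx,cy)=(0.1898,-0.9818)
member 7 (3-5): L=1.2080, (cx,cy)=(0.9851,-0.1722)
member 8 (4-5): L=2.9113, (cx,cy)=(0.2058,0.9786)
member 9 (4-6): L=1.1880, (cx,cy)=(1.0000,0.0000)
member 10 (5-6): L=2.9092, (cx,cy)=(0.2025,-0.9793)
solve A·x = −loads:
  F[0-1] = +981.1834 N (tension)
  F[0-2] = -24.7643 N (compression)
  F[1-2] = -967.0371 N (compression)
  F[1-3] = +422.0306 N (tension)
  F[2-3] = +3158.2640 N (tension)
  F[2-4] = +2638.4716 N (tension)
  F[3-4] = -3483.3323 N (compression)
  F[3-5] = +1716.3501 N (tension)
  F[4-5] = +3494.7797 N (tension)
  F[4-6] = +1258.2389 N (tension)
  F[5-6] = -6214.8193 N (compression)
  Rx@0 = -161.3700 N
  Ry@0 = -963.3665 N
  Ry@6 = +6086.1165 N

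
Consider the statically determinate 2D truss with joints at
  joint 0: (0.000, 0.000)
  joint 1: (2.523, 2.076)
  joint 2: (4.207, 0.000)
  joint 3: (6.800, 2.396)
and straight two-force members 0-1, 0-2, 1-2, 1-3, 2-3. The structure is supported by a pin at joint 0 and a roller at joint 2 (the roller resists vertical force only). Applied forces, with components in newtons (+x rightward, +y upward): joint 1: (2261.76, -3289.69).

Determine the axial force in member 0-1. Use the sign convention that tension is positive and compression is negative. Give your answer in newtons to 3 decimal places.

N=4 nodes, M=5 members, R=3 reactions → 2N=8, M+R=8
member 0 (0-1): L=3.2673, (cx,cy)=(0.7722,0.6354)
member 1 (0-2): L=4.2070, (cx,cy)=(1.0000,0.0000)
member 2 (1-2): L=2.6731, (cx,cy)=(0.6300,-0.7766)
member 3 (1-3): L=4.2890, (cx,cy)=(0.9972,0.0746)
member 4 (2-3): L=3.5305, (cx,cy)=(0.7345,0.6787)
solve A·x = −loads:
  F[0-1] = -315.9010 N (compression)
  F[0-2] = +2505.6972 N (tension)
  F[1-2] = -3977.4692 N (compression)
  F[1-3] = -0.0000 N (compression)
  F[2-3] = +0.0000 N (tension)
  Rx@0 = -2261.7600 N
  Ry@0 = +200.7188 N
  Ry@2 = +3088.9712 N

-315.901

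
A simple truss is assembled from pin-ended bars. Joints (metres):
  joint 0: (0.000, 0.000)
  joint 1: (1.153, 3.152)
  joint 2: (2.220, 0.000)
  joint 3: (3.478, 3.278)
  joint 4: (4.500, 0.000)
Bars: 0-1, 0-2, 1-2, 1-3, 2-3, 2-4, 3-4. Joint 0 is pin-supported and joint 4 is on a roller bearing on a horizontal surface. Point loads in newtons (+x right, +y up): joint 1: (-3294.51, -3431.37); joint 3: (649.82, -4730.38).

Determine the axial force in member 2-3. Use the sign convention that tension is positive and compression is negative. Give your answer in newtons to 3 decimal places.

-2208.475

N=5 nodes, M=7 members, R=3 reactions → 2N=10, M+R=10
member 0 (0-1): L=3.3563, (cx,cy)=(0.3435,0.9391)
member 1 (0-2): L=2.2200, (cx,cy)=(1.0000,0.0000)
member 2 (1-2): L=3.3277, (cx,cy)=(0.3206,-0.9472)
member 3 (1-3): L=2.3284, (cx,cy)=(0.9985,0.0541)
member 4 (2-3): L=3.5111, (cx,cy)=(0.3583,0.9336)
member 5 (2-4): L=2.2800, (cx,cy)=(1.0000,0.0000)
member 6 (3-4): L=3.4336, (cx,cy)=(0.2976,-0.9547)
solve A·x = −loads:
  F[0-1] = -5814.6457 N (compression)
  F[0-2] = -647.1460 N (compression)
  F[1-2] = +2176.7871 N (tension)
  F[1-3] = +599.8760 N (tension)
  F[2-3] = -2208.4754 N (compression)
  F[2-4] = +842.1018 N (tension)
  F[3-4] = -2829.2174 N (compression)
  Rx@0 = +2644.6900 N
  Ry@0 = +5460.7621 N
  Ry@4 = +2700.9879 N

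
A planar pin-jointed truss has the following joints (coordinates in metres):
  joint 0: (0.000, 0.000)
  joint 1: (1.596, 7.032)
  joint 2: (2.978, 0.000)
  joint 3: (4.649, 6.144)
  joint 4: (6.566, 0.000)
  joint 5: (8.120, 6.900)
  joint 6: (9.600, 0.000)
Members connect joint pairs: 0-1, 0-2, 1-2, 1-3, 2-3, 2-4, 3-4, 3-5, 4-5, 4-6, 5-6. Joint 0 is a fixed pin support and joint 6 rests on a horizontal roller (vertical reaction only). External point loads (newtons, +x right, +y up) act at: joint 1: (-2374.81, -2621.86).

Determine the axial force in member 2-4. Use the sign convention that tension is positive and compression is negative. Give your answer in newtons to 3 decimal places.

-1050.527

N=7 nodes, M=11 members, R=3 reactions → 2N=14, M+R=14
member 0 (0-1): L=7.2108, (cx,cy)=(0.2213,0.9752)
member 1 (0-2): L=2.9780, (cx,cy)=(1.0000,0.0000)
member 2 (1-2): L=7.1665, (cx,cy)=(0.1928,-0.9812)
member 3 (1-3): L=3.1795, (cx,cy)=(0.9602,-0.2793)
member 4 (2-3): L=6.3672, (cx,cy)=(0.2624,0.9649)
member 5 (2-4): L=3.5880, (cx,cy)=(1.0000,0.0000)
member 6 (3-4): L=6.4361, (cx,cy)=(0.2979,-0.9546)
member 7 (3-5): L=3.5524, (cx,cy)=(0.9771,0.2128)
member 8 (4-5): L=7.0728, (cx,cy)=(0.2197,0.9756)
member 9 (4-6): L=3.0340, (cx,cy)=(1.0000,0.0000)
member 10 (5-6): L=7.0569, (cx,cy)=(0.2097,-0.9778)
solve A·x = −loads:
  F[0-1] = -4025.3603 N (compression)
  F[0-2] = -1483.8634 N (compression)
  F[1-2] = +942.6309 N (tension)
  F[1-3] = +1356.0456 N (tension)
  F[2-3] = -958.5359 N (compression)
  F[2-4] = -1050.5275 N (compression)
  F[3-4] = +1503.1832 N (tension)
  F[3-5] = +616.9364 N (tension)
  F[4-5] = -1470.9001 N (compression)
  F[4-6] = -279.6265 N (compression)
  F[5-6] = +1333.3158 N (tension)
  Rx@0 = +2374.8100 N
  Ry@0 = +3925.5241 N
  Ry@6 = -1303.6641 N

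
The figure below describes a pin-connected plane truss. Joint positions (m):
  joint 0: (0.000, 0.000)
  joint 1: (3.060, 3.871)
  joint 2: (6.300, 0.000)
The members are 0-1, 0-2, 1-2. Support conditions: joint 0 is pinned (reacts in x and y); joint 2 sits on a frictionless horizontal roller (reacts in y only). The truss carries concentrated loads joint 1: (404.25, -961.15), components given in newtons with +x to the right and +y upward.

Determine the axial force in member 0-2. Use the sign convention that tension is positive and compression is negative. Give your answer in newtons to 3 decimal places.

598.645

N=3 nodes, M=3 members, R=3 reactions → 2N=6, M+R=6
member 0 (0-1): L=4.9344, (cx,cy)=(0.6201,0.7845)
member 1 (0-2): L=6.3000, (cx,cy)=(1.0000,0.0000)
member 2 (1-2): L=5.0480, (cx,cy)=(0.6418,-0.7668)
solve A·x = −loads:
  F[0-1] = -313.4717 N (compression)
  F[0-2] = +598.6454 N (tension)
  F[1-2] = -932.7032 N (compression)
  Rx@0 = -404.2500 N
  Ry@0 = +245.9165 N
  Ry@2 = +715.2335 N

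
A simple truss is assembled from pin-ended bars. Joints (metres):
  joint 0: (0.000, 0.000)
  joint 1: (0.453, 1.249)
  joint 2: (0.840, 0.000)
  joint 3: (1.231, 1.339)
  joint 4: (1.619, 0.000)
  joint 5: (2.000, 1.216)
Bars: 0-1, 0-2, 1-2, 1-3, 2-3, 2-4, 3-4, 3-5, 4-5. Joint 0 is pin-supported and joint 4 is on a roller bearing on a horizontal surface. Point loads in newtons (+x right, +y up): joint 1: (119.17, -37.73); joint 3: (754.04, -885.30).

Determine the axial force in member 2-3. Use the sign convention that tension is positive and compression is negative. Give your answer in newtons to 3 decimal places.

510.664

N=6 nodes, M=9 members, R=3 reactions → 2N=12, M+R=12
member 0 (0-1): L=1.3286, (cx,cy)=(0.3410,0.9401)
member 1 (0-2): L=0.8400, (cx,cy)=(1.0000,0.0000)
member 2 (1-2): L=1.3076, (cx,cy)=(0.2960,-0.9552)
member 3 (1-3): L=0.7832, (cx,cy)=(0.9934,0.1149)
member 4 (2-3): L=1.3949, (cx,cy)=(0.2803,0.9599)
member 5 (2-4): L=0.7790, (cx,cy)=(1.0000,0.0000)
member 6 (3-4): L=1.3941, (cx,cy)=(0.2783,-0.9605)
member 7 (3-5): L=0.7788, (cx,cy)=(0.9874,-0.1579)
member 8 (4-5): L=1.2743, (cx,cy)=(0.2990,0.9543)
solve A·x = −loads:
  F[0-1] = +506.5832 N (tension)
  F[0-2] = +700.4868 N (tension)
  F[1-2] = -513.1842 N (compression)
  F[1-3] = +206.8085 N (tension)
  F[2-3] = +510.6644 N (tension)
  F[2-4] = +405.4609 N (tension)
  F[3-4] = -1456.8191 N (compression)
  F[3-5] = -0.0000 N (compression)
  F[4-5] = +0.0000 N (tension)
  Rx@0 = -873.2100 N
  Ry@0 = -476.2281 N
  Ry@4 = +1399.2581 N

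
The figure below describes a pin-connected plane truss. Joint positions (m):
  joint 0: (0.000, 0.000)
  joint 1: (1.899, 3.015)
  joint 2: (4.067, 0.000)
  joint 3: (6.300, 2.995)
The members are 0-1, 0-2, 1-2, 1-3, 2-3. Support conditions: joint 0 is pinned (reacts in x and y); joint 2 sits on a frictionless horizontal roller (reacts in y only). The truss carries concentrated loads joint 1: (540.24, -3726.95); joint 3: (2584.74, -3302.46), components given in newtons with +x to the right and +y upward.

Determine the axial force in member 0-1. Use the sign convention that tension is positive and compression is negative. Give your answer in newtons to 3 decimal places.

N=4 nodes, M=5 members, R=3 reactions → 2N=8, M+R=8
member 0 (0-1): L=3.5632, (cx,cy)=(0.5329,0.8461)
member 1 (0-2): L=4.0670, (cx,cy)=(1.0000,0.0000)
member 2 (1-2): L=3.7135, (cx,cy)=(0.5838,-0.8119)
member 3 (1-3): L=4.4010, (cx,cy)=(1.0000,-0.0045)
member 4 (2-3): L=3.7358, (cx,cy)=(0.5977,0.8017)
solve A·x = −loads:
  F[0-1] = +2517.8047 N (tension)
  F[0-2] = +1783.1229 N (tension)
  F[1-2] = -7242.6464 N (compression)
  F[1-3] = +5029.9842 N (tension)
  F[2-3] = -4090.8133 N (compression)
  Rx@0 = -3124.9800 N
  Ry@0 = -2130.4366 N
  Ry@2 = +9159.8466 N

2517.805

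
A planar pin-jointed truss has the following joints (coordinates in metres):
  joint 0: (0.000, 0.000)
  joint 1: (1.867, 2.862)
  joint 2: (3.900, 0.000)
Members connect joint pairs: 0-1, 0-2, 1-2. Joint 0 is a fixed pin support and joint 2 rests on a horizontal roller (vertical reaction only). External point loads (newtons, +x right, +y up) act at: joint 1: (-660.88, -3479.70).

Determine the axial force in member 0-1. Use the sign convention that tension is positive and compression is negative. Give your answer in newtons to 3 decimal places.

N=3 nodes, M=3 members, R=3 reactions → 2N=6, M+R=6
member 0 (0-1): L=3.4171, (cx,cy)=(0.5464,0.8375)
member 1 (0-2): L=3.9000, (cx,cy)=(1.0000,0.0000)
member 2 (1-2): L=3.5106, (cx,cy)=(0.5791,-0.8153)
solve A·x = −loads:
  F[0-1] = -2744.7900 N (compression)
  F[0-2] = +838.7799 N (tension)
  F[1-2] = -1448.4010 N (compression)
  Rx@0 = +660.8800 N
  Ry@0 = +2298.8894 N
  Ry@2 = +1180.8106 N

-2744.790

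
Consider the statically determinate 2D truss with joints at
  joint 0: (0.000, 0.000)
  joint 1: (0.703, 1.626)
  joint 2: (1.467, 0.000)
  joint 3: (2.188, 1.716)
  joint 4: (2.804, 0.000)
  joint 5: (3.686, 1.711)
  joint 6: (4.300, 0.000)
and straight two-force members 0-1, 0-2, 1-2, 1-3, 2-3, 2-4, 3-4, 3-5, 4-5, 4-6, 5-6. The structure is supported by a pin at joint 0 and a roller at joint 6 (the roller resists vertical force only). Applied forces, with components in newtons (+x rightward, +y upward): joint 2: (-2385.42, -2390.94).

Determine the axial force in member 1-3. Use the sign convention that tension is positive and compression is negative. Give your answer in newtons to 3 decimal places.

N=7 nodes, M=11 members, R=3 reactions → 2N=14, M+R=14
member 0 (0-1): L=1.7715, (cx,cy)=(0.3968,0.9179)
member 1 (0-2): L=1.4670, (cx,cy)=(1.0000,0.0000)
member 2 (1-2): L=1.7965, (cx,cy)=(0.4253,-0.9051)
member 3 (1-3): L=1.4877, (cx,cy)=(0.9982,0.0605)
member 4 (2-3): L=1.8613, (cx,cy)=(0.3874,0.9219)
member 5 (2-4): L=1.3370, (cx,cy)=(1.0000,0.0000)
member 6 (3-4): L=1.8232, (cx,cy)=(0.3379,-0.9412)
member 7 (3-5): L=1.4980, (cx,cy)=(1.0000,-0.0033)
member 8 (4-5): L=1.9250, (cx,cy)=(0.4582,0.8889)
member 9 (4-6): L=1.4960, (cx,cy)=(1.0000,0.0000)
member 10 (5-6): L=1.8178, (cx,cy)=(0.3378,-0.9412)
solve A·x = −loads:
  F[0-1] = -1716.1633 N (compression)
  F[0-2] = -1704.3659 N (compression)
  F[1-2] = +1647.9280 N (tension)
  F[1-3] = -1384.3888 N (compression)
  F[2-3] = +975.6164 N (tension)
  F[2-4] = +1003.9382 N (tension)
  F[3-4] = -864.1393 N (compression)
  F[3-5] = -711.9799 N (compression)
  F[4-5] = +915.0260 N (tension)
  F[4-6] = +292.7175 N (tension)
  F[5-6] = -866.6312 N (compression)
  Rx@0 = +2385.4200 N
  Ry@0 = +1575.2402 N
  Ry@6 = +815.6998 N

-1384.389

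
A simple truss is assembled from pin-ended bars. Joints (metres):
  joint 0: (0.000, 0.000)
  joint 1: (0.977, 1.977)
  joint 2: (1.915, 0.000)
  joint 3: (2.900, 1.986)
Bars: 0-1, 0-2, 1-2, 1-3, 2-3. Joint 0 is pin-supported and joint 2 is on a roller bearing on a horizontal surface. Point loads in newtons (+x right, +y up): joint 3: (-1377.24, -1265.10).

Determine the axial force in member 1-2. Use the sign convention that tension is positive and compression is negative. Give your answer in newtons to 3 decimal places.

N=4 nodes, M=5 members, R=3 reactions → 2N=8, M+R=8
member 0 (0-1): L=2.2052, (cx,cy)=(0.4430,0.8965)
member 1 (0-2): L=1.9150, (cx,cy)=(1.0000,0.0000)
member 2 (1-2): L=2.1882, (cx,cy)=(0.4287,-0.9035)
member 3 (1-3): L=1.9230, (cx,cy)=(1.0000,0.0047)
member 4 (2-3): L=2.2168, (cx,cy)=(0.4443,0.8959)
solve A·x = −loads:
  F[0-1] = -867.3530 N (compression)
  F[0-2] = -992.9707 N (compression)
  F[1-2] = +856.7739 N (tension)
  F[1-3] = -751.5388 N (compression)
  F[2-3] = -1408.2270 N (compression)
  Rx@0 = +1377.2400 N
  Ry@0 = +777.5849 N
  Ry@2 = +487.5151 N

856.774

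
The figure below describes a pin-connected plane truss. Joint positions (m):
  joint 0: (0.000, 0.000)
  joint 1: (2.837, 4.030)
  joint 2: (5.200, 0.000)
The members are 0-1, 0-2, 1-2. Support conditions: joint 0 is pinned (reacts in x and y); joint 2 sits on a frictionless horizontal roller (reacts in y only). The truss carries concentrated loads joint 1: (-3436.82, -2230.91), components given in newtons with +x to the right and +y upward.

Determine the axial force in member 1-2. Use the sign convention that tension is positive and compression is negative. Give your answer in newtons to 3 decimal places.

1676.710

N=3 nodes, M=3 members, R=3 reactions → 2N=6, M+R=6
member 0 (0-1): L=4.9284, (cx,cy)=(0.5756,0.8177)
member 1 (0-2): L=5.2000, (cx,cy)=(1.0000,0.0000)
member 2 (1-2): L=4.6717, (cx,cy)=(0.5058,-0.8626)
solve A·x = −loads:
  F[0-1] = -4497.1203 N (compression)
  F[0-2] = -848.1015 N (compression)
  F[1-2] = +1676.7100 N (tension)
  Rx@0 = +3436.8200 N
  Ry@0 = +3677.3125 N
  Ry@2 = -1446.4025 N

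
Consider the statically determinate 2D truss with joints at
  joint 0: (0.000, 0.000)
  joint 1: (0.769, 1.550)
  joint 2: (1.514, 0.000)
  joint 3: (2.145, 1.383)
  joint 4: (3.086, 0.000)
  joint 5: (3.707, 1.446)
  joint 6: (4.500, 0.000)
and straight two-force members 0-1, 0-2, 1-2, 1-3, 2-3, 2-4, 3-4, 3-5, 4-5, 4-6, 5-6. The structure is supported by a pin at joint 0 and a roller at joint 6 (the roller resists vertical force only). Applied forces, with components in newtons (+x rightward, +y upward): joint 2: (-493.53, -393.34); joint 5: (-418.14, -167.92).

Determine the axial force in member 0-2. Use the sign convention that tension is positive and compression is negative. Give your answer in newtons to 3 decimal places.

-700.837

N=7 nodes, M=11 members, R=3 reactions → 2N=14, M+R=14
member 0 (0-1): L=1.7303, (cx,cy)=(0.4444,0.8958)
member 1 (0-2): L=1.5140, (cx,cy)=(1.0000,0.0000)
member 2 (1-2): L=1.7197, (cx,cy)=(0.4332,-0.9013)
member 3 (1-3): L=1.3861, (cx,cy)=(0.9927,-0.1205)
member 4 (2-3): L=1.5201, (cx,cy)=(0.4151,0.9098)
member 5 (2-4): L=1.5720, (cx,cy)=(1.0000,0.0000)
member 6 (3-4): L=1.6728, (cx,cy)=(0.5625,-0.8268)
member 7 (3-5): L=1.5633, (cx,cy)=(0.9992,0.0403)
member 8 (4-5): L=1.5737, (cx,cy)=(0.3946,0.9188)
member 9 (4-6): L=1.4140, (cx,cy)=(1.0000,0.0000)
member 10 (5-6): L=1.6492, (cx,cy)=(0.4808,-0.8768)
solve A·x = −loads:
  F[0-1] = -474.3824 N (compression)
  F[0-2] = -700.8367 N (compression)
  F[1-2] = +530.8519 N (tension)
  F[1-3] = -444.0348 N (compression)
  F[2-3] = -93.5554 N (compression)
  F[2-4] = +61.4942 N (tension)
  F[3-4] = +14.4462 N (tension)
  F[3-5] = -488.1573 N (compression)
  F[4-5] = -12.9985 N (compression)
  F[4-6] = +74.7501 N (tension)
  F[5-6] = -155.4549 N (compression)
  Rx@0 = +911.6700 N
  Ry@0 = +424.9565 N
  Ry@6 = +136.3035 N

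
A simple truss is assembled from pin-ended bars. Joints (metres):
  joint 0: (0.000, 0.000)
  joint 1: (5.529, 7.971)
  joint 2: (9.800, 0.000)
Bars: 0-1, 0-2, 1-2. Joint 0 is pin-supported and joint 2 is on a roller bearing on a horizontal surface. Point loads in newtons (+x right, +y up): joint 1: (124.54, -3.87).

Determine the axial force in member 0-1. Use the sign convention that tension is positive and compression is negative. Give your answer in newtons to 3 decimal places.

121.227

N=3 nodes, M=3 members, R=3 reactions → 2N=6, M+R=6
member 0 (0-1): L=9.7009, (cx,cy)=(0.5699,0.8217)
member 1 (0-2): L=9.8000, (cx,cy)=(1.0000,0.0000)
member 2 (1-2): L=9.0431, (cx,cy)=(0.4723,-0.8814)
solve A·x = −loads:
  F[0-1] = +121.2275 N (tension)
  F[0-2] = +55.4465 N (tension)
  F[1-2] = -117.3987 N (compression)
  Rx@0 = -124.5400 N
  Ry@0 = -99.6102 N
  Ry@2 = +103.4802 N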